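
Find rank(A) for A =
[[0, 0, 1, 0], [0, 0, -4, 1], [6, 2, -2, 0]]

ρ1 ↔ ρ3
  [ 6  2  -2  0 ]
  [ 0  0  -4  1 ]
  [ 0  0   1  0 ]
ρ1 -> 1/6·ρ1
  [ 1  1/3  -1/3  0 ]
  [ 0    0    -4  1 ]
  [ 0    0     1  0 ]
ρ2 -> -1/4·ρ2
  [ 1  1/3  -1/3     0 ]
  [ 0    0     1  -1/4 ]
  [ 0    0     1     0 ]
ρ3 -> ρ3 − ρ2
  [ 1  1/3  -1/3     0 ]
  [ 0    0     1  -1/4 ]
  [ 0    0     0   1/4 ]
ρ3 -> 4·ρ3
  [ 1  1/3  -1/3     0 ]
  [ 0    0     1  -1/4 ]
  [ 0    0     0     1 ]
ρ2 -> ρ2 + 1/4·ρ3
  [ 1  1/3  -1/3  0 ]
  [ 0    0     1  0 ]
  [ 0    0     0  1 ]
ρ1 -> ρ1 + 1/3·ρ2
  [ 1  1/3  0  0 ]
  [ 0    0  1  0 ]
  [ 0    0  0  1 ]
The reduced form has 3 nonzero rows.

rank = 3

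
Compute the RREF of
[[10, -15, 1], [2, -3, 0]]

Multiply R1 by 1/10.
  [ 1  -3/2  1/10 ]
  [ 2    -3     0 ]
Subtract 2 times R1 from R2.
  [ 1  -3/2  1/10 ]
  [ 0     0  -1/5 ]
Multiply R2 by -5.
  [ 1  -3/2  1/10 ]
  [ 0     0     1 ]
Subtract 1/10 times R2 from R1.
  [ 1  -3/2  0 ]
  [ 0     0  1 ]

[[1, -3/2, 0], [0, 0, 1]]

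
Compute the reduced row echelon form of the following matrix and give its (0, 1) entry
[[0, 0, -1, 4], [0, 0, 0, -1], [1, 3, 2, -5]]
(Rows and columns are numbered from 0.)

Swap r1 and r3.
  [ 1  3   2  -5 ]
  [ 0  0   0  -1 ]
  [ 0  0  -1   4 ]
Swap r2 and r3.
  [ 1  3   2  -5 ]
  [ 0  0  -1   4 ]
  [ 0  0   0  -1 ]
Multiply r2 by -1.
  [ 1  3  2  -5 ]
  [ 0  0  1  -4 ]
  [ 0  0  0  -1 ]
Multiply r3 by -1.
  [ 1  3  2  -5 ]
  [ 0  0  1  -4 ]
  [ 0  0  0   1 ]
Add 4 times r3 to r2.
  [ 1  3  2  -5 ]
  [ 0  0  1   0 ]
  [ 0  0  0   1 ]
Add 5 times r3 to r1.
  [ 1  3  2  0 ]
  [ 0  0  1  0 ]
  [ 0  0  0  1 ]
Subtract 2 times r2 from r1.
  [ 1  3  0  0 ]
  [ 0  0  1  0 ]
  [ 0  0  0  1 ]

3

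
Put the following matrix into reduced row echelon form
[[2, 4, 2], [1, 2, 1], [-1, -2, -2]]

R1 := 1/2·R1
R2 := R2 − R1
R3 := R3 + R1
R2 <=> R3
R2 := -1·R2
R1 := R1 − R2

[[1, 2, 0], [0, 0, 1], [0, 0, 0]]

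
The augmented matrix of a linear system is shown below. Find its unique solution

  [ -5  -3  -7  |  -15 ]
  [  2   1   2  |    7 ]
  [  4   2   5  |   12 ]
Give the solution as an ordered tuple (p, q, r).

(4, 3, -2)

r1 -> -1/5·r1
  [ 1  3/5  7/5  |   3 ]
  [ 2    1    2  |   7 ]
  [ 4    2    5  |  12 ]
r2 -> r2 − 2·r1
  [ 1   3/5   7/5  |   3 ]
  [ 0  -1/5  -4/5  |   1 ]
  [ 4     2     5  |  12 ]
r3 -> r3 − 4·r1
  [ 1   3/5   7/5  |  3 ]
  [ 0  -1/5  -4/5  |  1 ]
  [ 0  -2/5  -3/5  |  0 ]
r2 -> -5·r2
  [ 1   3/5   7/5  |   3 ]
  [ 0     1     4  |  -5 ]
  [ 0  -2/5  -3/5  |   0 ]
r3 -> r3 + 2/5·r2
  [ 1  3/5  7/5  |   3 ]
  [ 0    1    4  |  -5 ]
  [ 0    0    1  |  -2 ]
r2 -> r2 − 4·r3
  [ 1  3/5  7/5  |   3 ]
  [ 0    1    0  |   3 ]
  [ 0    0    1  |  -2 ]
r1 -> r1 − 7/5·r3
  [ 1  3/5  0  |  29/5 ]
  [ 0    1  0  |     3 ]
  [ 0    0  1  |    -2 ]
r1 -> r1 − 3/5·r2
  [ 1  0  0  |   4 ]
  [ 0  1  0  |   3 ]
  [ 0  0  1  |  -2 ]
Reading off the last column: p = 4, q = 3, r = -2.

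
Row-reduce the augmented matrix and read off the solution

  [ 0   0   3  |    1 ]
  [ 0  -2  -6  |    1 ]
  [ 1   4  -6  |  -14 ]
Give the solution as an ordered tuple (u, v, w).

(-6, -3/2, 1/3)

r1 <-> r3
  [ 1   4  -6  |  -14 ]
  [ 0  -2  -6  |    1 ]
  [ 0   0   3  |    1 ]
r2 := -1/2·r2
  [ 1  4  -6  |   -14 ]
  [ 0  1   3  |  -1/2 ]
  [ 0  0   3  |     1 ]
r3 := 1/3·r3
  [ 1  4  -6  |   -14 ]
  [ 0  1   3  |  -1/2 ]
  [ 0  0   1  |   1/3 ]
r2 := r2 − 3·r3
  [ 1  4  -6  |   -14 ]
  [ 0  1   0  |  -3/2 ]
  [ 0  0   1  |   1/3 ]
r1 := r1 + 6·r3
  [ 1  4  0  |   -12 ]
  [ 0  1  0  |  -3/2 ]
  [ 0  0  1  |   1/3 ]
r1 := r1 − 4·r2
  [ 1  0  0  |    -6 ]
  [ 0  1  0  |  -3/2 ]
  [ 0  0  1  |   1/3 ]
Reading off the last column: u = -6, v = -3/2, w = 1/3.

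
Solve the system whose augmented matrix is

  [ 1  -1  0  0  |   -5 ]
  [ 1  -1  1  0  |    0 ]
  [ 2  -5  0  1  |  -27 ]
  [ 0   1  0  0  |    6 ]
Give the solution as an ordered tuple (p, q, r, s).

(1, 6, 5, 1)

ρ2 ← ρ2 − ρ1
  [ 1  -1  0  0  |   -5 ]
  [ 0   0  1  0  |    5 ]
  [ 2  -5  0  1  |  -27 ]
  [ 0   1  0  0  |    6 ]
ρ3 ← ρ3 − 2·ρ1
  [ 1  -1  0  0  |   -5 ]
  [ 0   0  1  0  |    5 ]
  [ 0  -3  0  1  |  -17 ]
  [ 0   1  0  0  |    6 ]
ρ2 ↔ ρ3
  [ 1  -1  0  0  |   -5 ]
  [ 0  -3  0  1  |  -17 ]
  [ 0   0  1  0  |    5 ]
  [ 0   1  0  0  |    6 ]
ρ2 ← -1/3·ρ2
  [ 1  -1  0     0  |    -5 ]
  [ 0   1  0  -1/3  |  17/3 ]
  [ 0   0  1     0  |     5 ]
  [ 0   1  0     0  |     6 ]
ρ4 ← ρ4 − ρ2
  [ 1  -1  0     0  |    -5 ]
  [ 0   1  0  -1/3  |  17/3 ]
  [ 0   0  1     0  |     5 ]
  [ 0   0  0   1/3  |   1/3 ]
ρ4 ← 3·ρ4
  [ 1  -1  0     0  |    -5 ]
  [ 0   1  0  -1/3  |  17/3 ]
  [ 0   0  1     0  |     5 ]
  [ 0   0  0     1  |     1 ]
ρ2 ← ρ2 + 1/3·ρ4
  [ 1  -1  0  0  |  -5 ]
  [ 0   1  0  0  |   6 ]
  [ 0   0  1  0  |   5 ]
  [ 0   0  0  1  |   1 ]
ρ1 ← ρ1 + ρ2
  [ 1  0  0  0  |  1 ]
  [ 0  1  0  0  |  6 ]
  [ 0  0  1  0  |  5 ]
  [ 0  0  0  1  |  1 ]
Reading off the last column: p = 1, q = 6, r = 5, s = 1.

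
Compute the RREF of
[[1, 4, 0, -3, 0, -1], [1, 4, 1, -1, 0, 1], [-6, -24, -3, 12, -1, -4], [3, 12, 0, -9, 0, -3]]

[[1, 4, 0, -3, 0, -1], [0, 0, 1, 2, 0, 2], [0, 0, 0, 0, 1, 4], [0, 0, 0, 0, 0, 0]]

r2 ← r2 − r1
  [  1    4   0  -3   0  -1 ]
  [  0    0   1   2   0   2 ]
  [ -6  -24  -3  12  -1  -4 ]
  [  3   12   0  -9   0  -3 ]
r3 ← r3 + 6·r1
  [ 1   4   0  -3   0   -1 ]
  [ 0   0   1   2   0    2 ]
  [ 0   0  -3  -6  -1  -10 ]
  [ 3  12   0  -9   0   -3 ]
r4 ← r4 − 3·r1
  [ 1  4   0  -3   0   -1 ]
  [ 0  0   1   2   0    2 ]
  [ 0  0  -3  -6  -1  -10 ]
  [ 0  0   0   0   0    0 ]
r3 ← r3 + 3·r2
  [ 1  4  0  -3   0  -1 ]
  [ 0  0  1   2   0   2 ]
  [ 0  0  0   0  -1  -4 ]
  [ 0  0  0   0   0   0 ]
r3 ← -1·r3
  [ 1  4  0  -3  0  -1 ]
  [ 0  0  1   2  0   2 ]
  [ 0  0  0   0  1   4 ]
  [ 0  0  0   0  0   0 ]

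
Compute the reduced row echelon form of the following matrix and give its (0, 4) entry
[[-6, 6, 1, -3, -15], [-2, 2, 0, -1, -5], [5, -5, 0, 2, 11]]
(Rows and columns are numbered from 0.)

ρ1 := -1/6·ρ1
  [  1  -1  -1/6  1/2  5/2 ]
  [ -2   2     0   -1   -5 ]
  [  5  -5     0    2   11 ]
ρ2 := ρ2 + 2·ρ1
  [ 1  -1  -1/6  1/2  5/2 ]
  [ 0   0  -1/3    0    0 ]
  [ 5  -5     0    2   11 ]
ρ3 := ρ3 − 5·ρ1
  [ 1  -1  -1/6   1/2   5/2 ]
  [ 0   0  -1/3     0     0 ]
  [ 0   0   5/6  -1/2  -3/2 ]
ρ2 := -3·ρ2
  [ 1  -1  -1/6   1/2   5/2 ]
  [ 0   0     1     0     0 ]
  [ 0   0   5/6  -1/2  -3/2 ]
ρ3 := ρ3 − 5/6·ρ2
  [ 1  -1  -1/6   1/2   5/2 ]
  [ 0   0     1     0     0 ]
  [ 0   0     0  -1/2  -3/2 ]
ρ3 := -2·ρ3
  [ 1  -1  -1/6  1/2  5/2 ]
  [ 0   0     1    0    0 ]
  [ 0   0     0    1    3 ]
ρ1 := ρ1 − 1/2·ρ3
  [ 1  -1  -1/6  0  1 ]
  [ 0   0     1  0  0 ]
  [ 0   0     0  1  3 ]
ρ1 := ρ1 + 1/6·ρ2
  [ 1  -1  0  0  1 ]
  [ 0   0  1  0  0 ]
  [ 0   0  0  1  3 ]

1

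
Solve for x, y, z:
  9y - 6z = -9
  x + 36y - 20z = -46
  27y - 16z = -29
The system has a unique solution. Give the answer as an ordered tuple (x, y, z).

Form the augmented matrix and row-reduce:
  [ 0   9   -6  |   -9 ]
  [ 1  36  -20  |  -46 ]
  [ 0  27  -16  |  -29 ]
r1 <=> r2
  [ 1  36  -20  |  -46 ]
  [ 0   9   -6  |   -9 ]
  [ 0  27  -16  |  -29 ]
r2 → 1/9·r2
  [ 1  36   -20  |  -46 ]
  [ 0   1  -2/3  |   -1 ]
  [ 0  27   -16  |  -29 ]
r3 → r3 − 27·r2
  [ 1  36   -20  |  -46 ]
  [ 0   1  -2/3  |   -1 ]
  [ 0   0     2  |   -2 ]
r3 → 1/2·r3
  [ 1  36   -20  |  -46 ]
  [ 0   1  -2/3  |   -1 ]
  [ 0   0     1  |   -1 ]
r2 → r2 + 2/3·r3
  [ 1  36  -20  |   -46 ]
  [ 0   1    0  |  -5/3 ]
  [ 0   0    1  |    -1 ]
r1 → r1 + 20·r3
  [ 1  36  0  |   -66 ]
  [ 0   1  0  |  -5/3 ]
  [ 0   0  1  |    -1 ]
r1 → r1 − 36·r2
  [ 1  0  0  |    -6 ]
  [ 0  1  0  |  -5/3 ]
  [ 0  0  1  |    -1 ]
Reading off the last column: x = -6, y = -5/3, z = -1.

(-6, -5/3, -1)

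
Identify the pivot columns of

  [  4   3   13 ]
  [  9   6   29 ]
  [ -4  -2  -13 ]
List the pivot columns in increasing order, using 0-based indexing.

0, 1, 2

r1 := 1/4·r1
  [  1  3/4  13/4 ]
  [  9    6    29 ]
  [ -4   -2   -13 ]
r2 := r2 − 9·r1
  [  1   3/4  13/4 ]
  [  0  -3/4  -1/4 ]
  [ -4    -2   -13 ]
r3 := r3 + 4·r1
  [ 1   3/4  13/4 ]
  [ 0  -3/4  -1/4 ]
  [ 0     1     0 ]
r2 := -4/3·r2
  [ 1  3/4  13/4 ]
  [ 0    1   1/3 ]
  [ 0    1     0 ]
r3 := r3 − r2
  [ 1  3/4  13/4 ]
  [ 0    1   1/3 ]
  [ 0    0  -1/3 ]
r3 := -3·r3
  [ 1  3/4  13/4 ]
  [ 0    1   1/3 ]
  [ 0    0     1 ]
r2 := r2 − 1/3·r3
  [ 1  3/4  13/4 ]
  [ 0    1     0 ]
  [ 0    0     1 ]
r1 := r1 − 13/4·r3
  [ 1  3/4  0 ]
  [ 0    1  0 ]
  [ 0    0  1 ]
r1 := r1 − 3/4·r2
  [ 1  0  0 ]
  [ 0  1  0 ]
  [ 0  0  1 ]
Pivot columns are the columns containing a leading 1.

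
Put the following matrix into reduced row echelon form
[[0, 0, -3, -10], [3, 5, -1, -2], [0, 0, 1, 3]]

[[1, 5/3, 0, 0], [0, 0, 1, 0], [0, 0, 0, 1]]

ρ1 ↔ ρ2
  [ 3  5  -1   -2 ]
  [ 0  0  -3  -10 ]
  [ 0  0   1    3 ]
ρ1 ← 1/3·ρ1
  [ 1  5/3  -1/3  -2/3 ]
  [ 0    0    -3   -10 ]
  [ 0    0     1     3 ]
ρ2 ← -1/3·ρ2
  [ 1  5/3  -1/3  -2/3 ]
  [ 0    0     1  10/3 ]
  [ 0    0     1     3 ]
ρ3 ← ρ3 − ρ2
  [ 1  5/3  -1/3  -2/3 ]
  [ 0    0     1  10/3 ]
  [ 0    0     0  -1/3 ]
ρ3 ← -3·ρ3
  [ 1  5/3  -1/3  -2/3 ]
  [ 0    0     1  10/3 ]
  [ 0    0     0     1 ]
ρ2 ← ρ2 − 10/3·ρ3
  [ 1  5/3  -1/3  -2/3 ]
  [ 0    0     1     0 ]
  [ 0    0     0     1 ]
ρ1 ← ρ1 + 2/3·ρ3
  [ 1  5/3  -1/3  0 ]
  [ 0    0     1  0 ]
  [ 0    0     0  1 ]
ρ1 ← ρ1 + 1/3·ρ2
  [ 1  5/3  0  0 ]
  [ 0    0  1  0 ]
  [ 0    0  0  1 ]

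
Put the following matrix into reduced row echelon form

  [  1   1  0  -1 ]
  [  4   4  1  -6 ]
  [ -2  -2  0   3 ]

Subtract 4 times r1 from r2.
Add 2 times r1 to r3.
Add 2 times r3 to r2.
Add r3 to r1.

[[1, 1, 0, 0], [0, 0, 1, 0], [0, 0, 0, 1]]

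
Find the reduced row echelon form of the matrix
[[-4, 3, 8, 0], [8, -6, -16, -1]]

R1 ← -1/4·R1
  [ 1  -3/4   -2   0 ]
  [ 8    -6  -16  -1 ]
R2 ← R2 − 8·R1
  [ 1  -3/4  -2   0 ]
  [ 0     0   0  -1 ]
R2 ← -1·R2
  [ 1  -3/4  -2  0 ]
  [ 0     0   0  1 ]

[[1, -3/4, -2, 0], [0, 0, 0, 1]]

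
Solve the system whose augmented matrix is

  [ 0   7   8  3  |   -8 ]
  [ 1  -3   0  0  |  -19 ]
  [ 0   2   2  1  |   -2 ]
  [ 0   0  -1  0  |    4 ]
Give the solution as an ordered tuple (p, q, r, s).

(-1, 6, -4, -6)

Swap R1 and R2.
  [ 1  -3   0  0  |  -19 ]
  [ 0   7   8  3  |   -8 ]
  [ 0   2   2  1  |   -2 ]
  [ 0   0  -1  0  |    4 ]
Multiply R2 by 1/7.
  [ 1  -3    0    0  |   -19 ]
  [ 0   1  8/7  3/7  |  -8/7 ]
  [ 0   2    2    1  |    -2 ]
  [ 0   0   -1    0  |     4 ]
Subtract 2 times R2 from R3.
  [ 1  -3     0    0  |   -19 ]
  [ 0   1   8/7  3/7  |  -8/7 ]
  [ 0   0  -2/7  1/7  |   2/7 ]
  [ 0   0    -1    0  |     4 ]
Multiply R3 by -7/2.
  [ 1  -3    0     0  |   -19 ]
  [ 0   1  8/7   3/7  |  -8/7 ]
  [ 0   0    1  -1/2  |    -1 ]
  [ 0   0   -1     0  |     4 ]
Add R3 to R4.
  [ 1  -3    0     0  |   -19 ]
  [ 0   1  8/7   3/7  |  -8/7 ]
  [ 0   0    1  -1/2  |    -1 ]
  [ 0   0    0  -1/2  |     3 ]
Multiply R4 by -2.
  [ 1  -3    0     0  |   -19 ]
  [ 0   1  8/7   3/7  |  -8/7 ]
  [ 0   0    1  -1/2  |    -1 ]
  [ 0   0    0     1  |    -6 ]
Add 1/2 times R4 to R3.
  [ 1  -3    0    0  |   -19 ]
  [ 0   1  8/7  3/7  |  -8/7 ]
  [ 0   0    1    0  |    -4 ]
  [ 0   0    0    1  |    -6 ]
Subtract 3/7 times R4 from R2.
  [ 1  -3    0  0  |   -19 ]
  [ 0   1  8/7  0  |  10/7 ]
  [ 0   0    1  0  |    -4 ]
  [ 0   0    0  1  |    -6 ]
Subtract 8/7 times R3 from R2.
  [ 1  -3  0  0  |  -19 ]
  [ 0   1  0  0  |    6 ]
  [ 0   0  1  0  |   -4 ]
  [ 0   0  0  1  |   -6 ]
Add 3 times R2 to R1.
  [ 1  0  0  0  |  -1 ]
  [ 0  1  0  0  |   6 ]
  [ 0  0  1  0  |  -4 ]
  [ 0  0  0  1  |  -6 ]
Reading off the last column: p = -1, q = 6, r = -4, s = -6.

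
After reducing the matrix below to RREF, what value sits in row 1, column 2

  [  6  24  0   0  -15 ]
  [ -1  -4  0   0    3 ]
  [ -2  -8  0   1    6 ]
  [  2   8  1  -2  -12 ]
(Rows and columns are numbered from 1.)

4

ρ1 -> 1/6·ρ1
  [  1   4  0   0  -5/2 ]
  [ -1  -4  0   0     3 ]
  [ -2  -8  0   1     6 ]
  [  2   8  1  -2   -12 ]
ρ2 -> ρ2 + ρ1
  [  1   4  0   0  -5/2 ]
  [  0   0  0   0   1/2 ]
  [ -2  -8  0   1     6 ]
  [  2   8  1  -2   -12 ]
ρ3 -> ρ3 + 2·ρ1
  [ 1  4  0   0  -5/2 ]
  [ 0  0  0   0   1/2 ]
  [ 0  0  0   1     1 ]
  [ 2  8  1  -2   -12 ]
ρ4 -> ρ4 − 2·ρ1
  [ 1  4  0   0  -5/2 ]
  [ 0  0  0   0   1/2 ]
  [ 0  0  0   1     1 ]
  [ 0  0  1  -2    -7 ]
ρ2 <=> ρ4
  [ 1  4  0   0  -5/2 ]
  [ 0  0  1  -2    -7 ]
  [ 0  0  0   1     1 ]
  [ 0  0  0   0   1/2 ]
ρ4 -> 2·ρ4
  [ 1  4  0   0  -5/2 ]
  [ 0  0  1  -2    -7 ]
  [ 0  0  0   1     1 ]
  [ 0  0  0   0     1 ]
ρ3 -> ρ3 − ρ4
  [ 1  4  0   0  -5/2 ]
  [ 0  0  1  -2    -7 ]
  [ 0  0  0   1     0 ]
  [ 0  0  0   0     1 ]
ρ2 -> ρ2 + 7·ρ4
  [ 1  4  0   0  -5/2 ]
  [ 0  0  1  -2     0 ]
  [ 0  0  0   1     0 ]
  [ 0  0  0   0     1 ]
ρ1 -> ρ1 + 5/2·ρ4
  [ 1  4  0   0  0 ]
  [ 0  0  1  -2  0 ]
  [ 0  0  0   1  0 ]
  [ 0  0  0   0  1 ]
ρ2 -> ρ2 + 2·ρ3
  [ 1  4  0  0  0 ]
  [ 0  0  1  0  0 ]
  [ 0  0  0  1  0 ]
  [ 0  0  0  0  1 ]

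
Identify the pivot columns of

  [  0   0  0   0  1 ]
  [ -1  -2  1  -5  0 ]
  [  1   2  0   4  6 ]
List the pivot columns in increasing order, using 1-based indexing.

1, 3, 5

R1 <-> R2
  [ -1  -2  1  -5  0 ]
  [  0   0  0   0  1 ]
  [  1   2  0   4  6 ]
R1 → -1·R1
  [ 1  2  -1  5  0 ]
  [ 0  0   0  0  1 ]
  [ 1  2   0  4  6 ]
R3 → R3 − R1
  [ 1  2  -1   5  0 ]
  [ 0  0   0   0  1 ]
  [ 0  0   1  -1  6 ]
R2 <-> R3
  [ 1  2  -1   5  0 ]
  [ 0  0   1  -1  6 ]
  [ 0  0   0   0  1 ]
R2 → R2 − 6·R3
  [ 1  2  -1   5  0 ]
  [ 0  0   1  -1  0 ]
  [ 0  0   0   0  1 ]
R1 → R1 + R2
  [ 1  2  0   4  0 ]
  [ 0  0  1  -1  0 ]
  [ 0  0  0   0  1 ]
Pivot columns are the columns containing a leading 1.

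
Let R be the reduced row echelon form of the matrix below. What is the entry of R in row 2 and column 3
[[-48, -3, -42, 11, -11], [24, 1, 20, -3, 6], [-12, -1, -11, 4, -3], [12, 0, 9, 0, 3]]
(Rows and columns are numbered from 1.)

R1 := -1/48·R1
  [   1  1/16  7/8  -11/48  11/48 ]
  [  24     1   20      -3      6 ]
  [ -12    -1  -11       4     -3 ]
  [  12     0    9       0      3 ]
R2 := R2 − 24·R1
  [   1  1/16  7/8  -11/48  11/48 ]
  [   0  -1/2   -1     5/2    1/2 ]
  [ -12    -1  -11       4     -3 ]
  [  12     0    9       0      3 ]
R3 := R3 + 12·R1
  [  1  1/16   7/8  -11/48  11/48 ]
  [  0  -1/2    -1     5/2    1/2 ]
  [  0  -1/4  -1/2     5/4   -1/4 ]
  [ 12     0     9       0      3 ]
R4 := R4 − 12·R1
  [ 1  1/16   7/8  -11/48  11/48 ]
  [ 0  -1/2    -1     5/2    1/2 ]
  [ 0  -1/4  -1/2     5/4   -1/4 ]
  [ 0  -3/4  -3/2    11/4    1/4 ]
R2 := -2·R2
  [ 1  1/16   7/8  -11/48  11/48 ]
  [ 0     1     2      -5     -1 ]
  [ 0  -1/4  -1/2     5/4   -1/4 ]
  [ 0  -3/4  -3/2    11/4    1/4 ]
R3 := R3 + 1/4·R2
  [ 1  1/16   7/8  -11/48  11/48 ]
  [ 0     1     2      -5     -1 ]
  [ 0     0     0       0   -1/2 ]
  [ 0  -3/4  -3/2    11/4    1/4 ]
R4 := R4 + 3/4·R2
  [ 1  1/16  7/8  -11/48  11/48 ]
  [ 0     1    2      -5     -1 ]
  [ 0     0    0       0   -1/2 ]
  [ 0     0    0      -1   -1/2 ]
R3 <-> R4
  [ 1  1/16  7/8  -11/48  11/48 ]
  [ 0     1    2      -5     -1 ]
  [ 0     0    0      -1   -1/2 ]
  [ 0     0    0       0   -1/2 ]
R3 := -1·R3
  [ 1  1/16  7/8  -11/48  11/48 ]
  [ 0     1    2      -5     -1 ]
  [ 0     0    0       1    1/2 ]
  [ 0     0    0       0   -1/2 ]
R4 := -2·R4
  [ 1  1/16  7/8  -11/48  11/48 ]
  [ 0     1    2      -5     -1 ]
  [ 0     0    0       1    1/2 ]
  [ 0     0    0       0      1 ]
R3 := R3 − 1/2·R4
  [ 1  1/16  7/8  -11/48  11/48 ]
  [ 0     1    2      -5     -1 ]
  [ 0     0    0       1      0 ]
  [ 0     0    0       0      1 ]
R2 := R2 + R4
  [ 1  1/16  7/8  -11/48  11/48 ]
  [ 0     1    2      -5      0 ]
  [ 0     0    0       1      0 ]
  [ 0     0    0       0      1 ]
R1 := R1 − 11/48·R4
  [ 1  1/16  7/8  -11/48  0 ]
  [ 0     1    2      -5  0 ]
  [ 0     0    0       1  0 ]
  [ 0     0    0       0  1 ]
R2 := R2 + 5·R3
  [ 1  1/16  7/8  -11/48  0 ]
  [ 0     1    2       0  0 ]
  [ 0     0    0       1  0 ]
  [ 0     0    0       0  1 ]
R1 := R1 + 11/48·R3
  [ 1  1/16  7/8  0  0 ]
  [ 0     1    2  0  0 ]
  [ 0     0    0  1  0 ]
  [ 0     0    0  0  1 ]
R1 := R1 − 1/16·R2
  [ 1  0  3/4  0  0 ]
  [ 0  1    2  0  0 ]
  [ 0  0    0  1  0 ]
  [ 0  0    0  0  1 ]

2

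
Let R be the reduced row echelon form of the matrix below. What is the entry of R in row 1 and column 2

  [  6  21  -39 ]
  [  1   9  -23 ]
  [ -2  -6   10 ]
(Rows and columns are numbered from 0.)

-3

R1 := 1/6·R1
  [  1  7/2  -13/2 ]
  [  1    9    -23 ]
  [ -2   -6     10 ]
R2 := R2 − R1
  [  1   7/2  -13/2 ]
  [  0  11/2  -33/2 ]
  [ -2    -6     10 ]
R3 := R3 + 2·R1
  [ 1   7/2  -13/2 ]
  [ 0  11/2  -33/2 ]
  [ 0     1     -3 ]
R2 := 2/11·R2
  [ 1  7/2  -13/2 ]
  [ 0    1     -3 ]
  [ 0    1     -3 ]
R3 := R3 − R2
  [ 1  7/2  -13/2 ]
  [ 0    1     -3 ]
  [ 0    0      0 ]
R1 := R1 − 7/2·R2
  [ 1  0   4 ]
  [ 0  1  -3 ]
  [ 0  0   0 ]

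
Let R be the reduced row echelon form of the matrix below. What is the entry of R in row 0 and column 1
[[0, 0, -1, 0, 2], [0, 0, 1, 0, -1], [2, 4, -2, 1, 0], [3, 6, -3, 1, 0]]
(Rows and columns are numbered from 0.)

2

R1 <-> R3
R1 ← 1/2·R1
R4 ← R4 − 3·R1
R3 ← R3 + R2
R3 <-> R4
R3 ← -2·R3
R2 ← R2 + R4
R1 ← R1 − 1/2·R3
R1 ← R1 + R2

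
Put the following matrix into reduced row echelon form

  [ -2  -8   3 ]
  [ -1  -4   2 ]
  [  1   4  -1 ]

Multiply R1 by -1/2.
Add R1 to R2.
Subtract R1 from R3.
Multiply R2 by 2.
Subtract 1/2 times R2 from R3.
Add 3/2 times R2 to R1.

[[1, 4, 0], [0, 0, 1], [0, 0, 0]]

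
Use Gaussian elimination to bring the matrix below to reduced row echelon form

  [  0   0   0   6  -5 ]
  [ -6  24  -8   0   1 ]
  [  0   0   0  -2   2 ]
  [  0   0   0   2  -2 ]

R1 <=> R2
  [ -6  24  -8   0   1 ]
  [  0   0   0   6  -5 ]
  [  0   0   0  -2   2 ]
  [  0   0   0   2  -2 ]
R1 -> -1/6·R1
  [ 1  -4  4/3   0  -1/6 ]
  [ 0   0    0   6    -5 ]
  [ 0   0    0  -2     2 ]
  [ 0   0    0   2    -2 ]
R2 -> 1/6·R2
  [ 1  -4  4/3   0  -1/6 ]
  [ 0   0    0   1  -5/6 ]
  [ 0   0    0  -2     2 ]
  [ 0   0    0   2    -2 ]
R3 -> R3 + 2·R2
  [ 1  -4  4/3  0  -1/6 ]
  [ 0   0    0  1  -5/6 ]
  [ 0   0    0  0   1/3 ]
  [ 0   0    0  2    -2 ]
R4 -> R4 − 2·R2
  [ 1  -4  4/3  0  -1/6 ]
  [ 0   0    0  1  -5/6 ]
  [ 0   0    0  0   1/3 ]
  [ 0   0    0  0  -1/3 ]
R3 -> 3·R3
  [ 1  -4  4/3  0  -1/6 ]
  [ 0   0    0  1  -5/6 ]
  [ 0   0    0  0     1 ]
  [ 0   0    0  0  -1/3 ]
R4 -> R4 + 1/3·R3
  [ 1  -4  4/3  0  -1/6 ]
  [ 0   0    0  1  -5/6 ]
  [ 0   0    0  0     1 ]
  [ 0   0    0  0     0 ]
R2 -> R2 + 5/6·R3
  [ 1  -4  4/3  0  -1/6 ]
  [ 0   0    0  1     0 ]
  [ 0   0    0  0     1 ]
  [ 0   0    0  0     0 ]
R1 -> R1 + 1/6·R3
  [ 1  -4  4/3  0  0 ]
  [ 0   0    0  1  0 ]
  [ 0   0    0  0  1 ]
  [ 0   0    0  0  0 ]

[[1, -4, 4/3, 0, 0], [0, 0, 0, 1, 0], [0, 0, 0, 0, 1], [0, 0, 0, 0, 0]]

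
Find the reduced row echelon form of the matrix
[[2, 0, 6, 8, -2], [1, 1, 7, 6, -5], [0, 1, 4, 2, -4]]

[[1, 0, 3, 4, -1], [0, 1, 4, 2, -4], [0, 0, 0, 0, 0]]

r1 → 1/2·r1
r2 → r2 − r1
r3 → r3 − r2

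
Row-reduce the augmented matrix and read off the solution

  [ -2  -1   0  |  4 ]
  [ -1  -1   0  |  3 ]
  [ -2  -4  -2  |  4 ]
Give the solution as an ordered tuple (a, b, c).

(-1, -2, 3)

ρ1 := -1/2·ρ1
  [  1  1/2   0  |  -2 ]
  [ -1   -1   0  |   3 ]
  [ -2   -4  -2  |   4 ]
ρ2 := ρ2 + ρ1
  [  1   1/2   0  |  -2 ]
  [  0  -1/2   0  |   1 ]
  [ -2    -4  -2  |   4 ]
ρ3 := ρ3 + 2·ρ1
  [ 1   1/2   0  |  -2 ]
  [ 0  -1/2   0  |   1 ]
  [ 0    -3  -2  |   0 ]
ρ2 := -2·ρ2
  [ 1  1/2   0  |  -2 ]
  [ 0    1   0  |  -2 ]
  [ 0   -3  -2  |   0 ]
ρ3 := ρ3 + 3·ρ2
  [ 1  1/2   0  |  -2 ]
  [ 0    1   0  |  -2 ]
  [ 0    0  -2  |  -6 ]
ρ3 := -1/2·ρ3
  [ 1  1/2  0  |  -2 ]
  [ 0    1  0  |  -2 ]
  [ 0    0  1  |   3 ]
ρ1 := ρ1 − 1/2·ρ2
  [ 1  0  0  |  -1 ]
  [ 0  1  0  |  -2 ]
  [ 0  0  1  |   3 ]
Reading off the last column: a = -1, b = -2, c = 3.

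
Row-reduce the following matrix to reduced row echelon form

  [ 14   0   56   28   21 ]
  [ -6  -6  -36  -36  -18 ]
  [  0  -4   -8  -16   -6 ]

Multiply ρ1 by 1/14.
  [  1   0    4    2  3/2 ]
  [ -6  -6  -36  -36  -18 ]
  [  0  -4   -8  -16   -6 ]
Add 6 times ρ1 to ρ2.
  [ 1   0    4    2  3/2 ]
  [ 0  -6  -12  -24   -9 ]
  [ 0  -4   -8  -16   -6 ]
Multiply ρ2 by -1/6.
  [ 1   0   4    2  3/2 ]
  [ 0   1   2    4  3/2 ]
  [ 0  -4  -8  -16   -6 ]
Add 4 times ρ2 to ρ3.
  [ 1  0  4  2  3/2 ]
  [ 0  1  2  4  3/2 ]
  [ 0  0  0  0    0 ]

[[1, 0, 4, 2, 3/2], [0, 1, 2, 4, 3/2], [0, 0, 0, 0, 0]]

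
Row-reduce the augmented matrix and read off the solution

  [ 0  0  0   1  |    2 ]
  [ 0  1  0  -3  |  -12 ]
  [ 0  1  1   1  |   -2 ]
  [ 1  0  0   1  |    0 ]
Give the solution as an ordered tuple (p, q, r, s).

(-2, -6, 2, 2)

R1 <=> R4
  [ 1  0  0   1  |    0 ]
  [ 0  1  0  -3  |  -12 ]
  [ 0  1  1   1  |   -2 ]
  [ 0  0  0   1  |    2 ]
R3 := R3 − R2
  [ 1  0  0   1  |    0 ]
  [ 0  1  0  -3  |  -12 ]
  [ 0  0  1   4  |   10 ]
  [ 0  0  0   1  |    2 ]
R3 := R3 − 4·R4
  [ 1  0  0   1  |    0 ]
  [ 0  1  0  -3  |  -12 ]
  [ 0  0  1   0  |    2 ]
  [ 0  0  0   1  |    2 ]
R2 := R2 + 3·R4
  [ 1  0  0  1  |   0 ]
  [ 0  1  0  0  |  -6 ]
  [ 0  0  1  0  |   2 ]
  [ 0  0  0  1  |   2 ]
R1 := R1 − R4
  [ 1  0  0  0  |  -2 ]
  [ 0  1  0  0  |  -6 ]
  [ 0  0  1  0  |   2 ]
  [ 0  0  0  1  |   2 ]
Reading off the last column: p = -2, q = -6, r = 2, s = 2.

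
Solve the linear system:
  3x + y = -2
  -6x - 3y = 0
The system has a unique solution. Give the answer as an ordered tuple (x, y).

(-2, 4)

Form the augmented matrix and row-reduce:
  [  3   1  |  -2 ]
  [ -6  -3  |   0 ]
r1 := 1/3·r1
  [  1  1/3  |  -2/3 ]
  [ -6   -3  |     0 ]
r2 := r2 + 6·r1
  [ 1  1/3  |  -2/3 ]
  [ 0   -1  |    -4 ]
r2 := -1·r2
  [ 1  1/3  |  -2/3 ]
  [ 0    1  |     4 ]
r1 := r1 − 1/3·r2
  [ 1  0  |  -2 ]
  [ 0  1  |   4 ]
Reading off the last column: x = -2, y = 4.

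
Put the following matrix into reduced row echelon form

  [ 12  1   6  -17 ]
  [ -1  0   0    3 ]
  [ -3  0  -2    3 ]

R1 → 1/12·R1
  [  1  1/12  1/2  -17/12 ]
  [ -1     0    0       3 ]
  [ -3     0   -2       3 ]
R2 → R2 + R1
  [  1  1/12  1/2  -17/12 ]
  [  0  1/12  1/2   19/12 ]
  [ -3     0   -2       3 ]
R3 → R3 + 3·R1
  [ 1  1/12   1/2  -17/12 ]
  [ 0  1/12   1/2   19/12 ]
  [ 0   1/4  -1/2    -5/4 ]
R2 → 12·R2
  [ 1  1/12   1/2  -17/12 ]
  [ 0     1     6      19 ]
  [ 0   1/4  -1/2    -5/4 ]
R3 → R3 − 1/4·R2
  [ 1  1/12  1/2  -17/12 ]
  [ 0     1    6      19 ]
  [ 0     0   -2      -6 ]
R3 → -1/2·R3
  [ 1  1/12  1/2  -17/12 ]
  [ 0     1    6      19 ]
  [ 0     0    1       3 ]
R2 → R2 − 6·R3
  [ 1  1/12  1/2  -17/12 ]
  [ 0     1    0       1 ]
  [ 0     0    1       3 ]
R1 → R1 − 1/2·R3
  [ 1  1/12  0  -35/12 ]
  [ 0     1  0       1 ]
  [ 0     0  1       3 ]
R1 → R1 − 1/12·R2
  [ 1  0  0  -3 ]
  [ 0  1  0   1 ]
  [ 0  0  1   3 ]

[[1, 0, 0, -3], [0, 1, 0, 1], [0, 0, 1, 3]]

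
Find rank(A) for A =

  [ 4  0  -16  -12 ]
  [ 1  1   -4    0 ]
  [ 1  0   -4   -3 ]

rank = 2

R1 := 1/4·R1
  [ 1  0  -4  -3 ]
  [ 1  1  -4   0 ]
  [ 1  0  -4  -3 ]
R2 := R2 − R1
  [ 1  0  -4  -3 ]
  [ 0  1   0   3 ]
  [ 1  0  -4  -3 ]
R3 := R3 − R1
  [ 1  0  -4  -3 ]
  [ 0  1   0   3 ]
  [ 0  0   0   0 ]
The reduced form has 2 nonzero rows.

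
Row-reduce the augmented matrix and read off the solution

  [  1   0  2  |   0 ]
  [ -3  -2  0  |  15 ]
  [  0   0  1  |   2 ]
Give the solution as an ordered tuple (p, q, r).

R2 -> R2 + 3·R1
  [ 1   0  2  |   0 ]
  [ 0  -2  6  |  15 ]
  [ 0   0  1  |   2 ]
R2 -> -1/2·R2
  [ 1  0   2  |      0 ]
  [ 0  1  -3  |  -15/2 ]
  [ 0  0   1  |      2 ]
R2 -> R2 + 3·R3
  [ 1  0  2  |     0 ]
  [ 0  1  0  |  -3/2 ]
  [ 0  0  1  |     2 ]
R1 -> R1 − 2·R3
  [ 1  0  0  |    -4 ]
  [ 0  1  0  |  -3/2 ]
  [ 0  0  1  |     2 ]
Reading off the last column: p = -4, q = -3/2, r = 2.

(-4, -3/2, 2)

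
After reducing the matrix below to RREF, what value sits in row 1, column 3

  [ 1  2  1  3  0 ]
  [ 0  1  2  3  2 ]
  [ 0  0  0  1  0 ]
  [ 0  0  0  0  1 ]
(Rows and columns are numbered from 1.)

R2 := R2 − 2·R4
  [ 1  2  1  3  0 ]
  [ 0  1  2  3  0 ]
  [ 0  0  0  1  0 ]
  [ 0  0  0  0  1 ]
R2 := R2 − 3·R3
  [ 1  2  1  3  0 ]
  [ 0  1  2  0  0 ]
  [ 0  0  0  1  0 ]
  [ 0  0  0  0  1 ]
R1 := R1 − 3·R3
  [ 1  2  1  0  0 ]
  [ 0  1  2  0  0 ]
  [ 0  0  0  1  0 ]
  [ 0  0  0  0  1 ]
R1 := R1 − 2·R2
  [ 1  0  -3  0  0 ]
  [ 0  1   2  0  0 ]
  [ 0  0   0  1  0 ]
  [ 0  0   0  0  1 ]

-3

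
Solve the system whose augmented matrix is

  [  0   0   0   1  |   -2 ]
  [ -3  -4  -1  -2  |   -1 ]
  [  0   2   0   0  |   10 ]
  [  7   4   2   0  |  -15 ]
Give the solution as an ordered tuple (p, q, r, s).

(-5, 5, 0, -2)

R1 ↔ R2
R1 := -1/3·R1
R4 := R4 − 7·R1
R2 ↔ R3
R2 := 1/2·R2
R4 := R4 + 16/3·R2
R3 ↔ R4
R3 := -3·R3
R3 := R3 − 14·R4
R1 := R1 − 2/3·R4
R1 := R1 − 1/3·R3
R1 := R1 − 4/3·R2
Reading off the last column: p = -5, q = 5, r = 0, s = -2.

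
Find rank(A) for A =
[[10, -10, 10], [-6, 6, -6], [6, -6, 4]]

R1 -> 1/10·R1
  [  1  -1   1 ]
  [ -6   6  -6 ]
  [  6  -6   4 ]
R2 -> R2 + 6·R1
  [ 1  -1  1 ]
  [ 0   0  0 ]
  [ 6  -6  4 ]
R3 -> R3 − 6·R1
  [ 1  -1   1 ]
  [ 0   0   0 ]
  [ 0   0  -2 ]
R2 <=> R3
  [ 1  -1   1 ]
  [ 0   0  -2 ]
  [ 0   0   0 ]
R2 -> -1/2·R2
  [ 1  -1  1 ]
  [ 0   0  1 ]
  [ 0   0  0 ]
R1 -> R1 − R2
  [ 1  -1  0 ]
  [ 0   0  1 ]
  [ 0   0  0 ]
The reduced form has 2 nonzero rows.

rank = 2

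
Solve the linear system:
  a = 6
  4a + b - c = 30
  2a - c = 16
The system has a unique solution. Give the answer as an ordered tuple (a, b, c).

(6, 2, -4)

Form the augmented matrix and row-reduce:
  [ 1  0   0  |   6 ]
  [ 4  1  -1  |  30 ]
  [ 2  0  -1  |  16 ]
R2 → R2 − 4·R1
  [ 1  0   0  |   6 ]
  [ 0  1  -1  |   6 ]
  [ 2  0  -1  |  16 ]
R3 → R3 − 2·R1
  [ 1  0   0  |  6 ]
  [ 0  1  -1  |  6 ]
  [ 0  0  -1  |  4 ]
R3 → -1·R3
  [ 1  0   0  |   6 ]
  [ 0  1  -1  |   6 ]
  [ 0  0   1  |  -4 ]
R2 → R2 + R3
  [ 1  0  0  |   6 ]
  [ 0  1  0  |   2 ]
  [ 0  0  1  |  -4 ]
Reading off the last column: a = 6, b = 2, c = -4.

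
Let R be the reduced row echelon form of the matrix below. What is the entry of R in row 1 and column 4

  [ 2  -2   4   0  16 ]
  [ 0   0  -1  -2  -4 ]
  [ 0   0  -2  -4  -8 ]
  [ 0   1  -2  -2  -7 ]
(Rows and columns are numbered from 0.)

R1 ← 1/2·R1
  [ 1  -1   2   0   8 ]
  [ 0   0  -1  -2  -4 ]
  [ 0   0  -2  -4  -8 ]
  [ 0   1  -2  -2  -7 ]
R2 <-> R4
  [ 1  -1   2   0   8 ]
  [ 0   1  -2  -2  -7 ]
  [ 0   0  -2  -4  -8 ]
  [ 0   0  -1  -2  -4 ]
R3 ← -1/2·R3
  [ 1  -1   2   0   8 ]
  [ 0   1  -2  -2  -7 ]
  [ 0   0   1   2   4 ]
  [ 0   0  -1  -2  -4 ]
R4 ← R4 + R3
  [ 1  -1   2   0   8 ]
  [ 0   1  -2  -2  -7 ]
  [ 0   0   1   2   4 ]
  [ 0   0   0   0   0 ]
R2 ← R2 + 2·R3
  [ 1  -1  2  0  8 ]
  [ 0   1  0  2  1 ]
  [ 0   0  1  2  4 ]
  [ 0   0  0  0  0 ]
R1 ← R1 − 2·R3
  [ 1  -1  0  -4  0 ]
  [ 0   1  0   2  1 ]
  [ 0   0  1   2  4 ]
  [ 0   0  0   0  0 ]
R1 ← R1 + R2
  [ 1  0  0  -2  1 ]
  [ 0  1  0   2  1 ]
  [ 0  0  1   2  4 ]
  [ 0  0  0   0  0 ]

1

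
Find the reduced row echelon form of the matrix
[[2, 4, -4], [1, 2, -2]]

[[1, 2, -2], [0, 0, 0]]

R1 := 1/2·R1
R2 := R2 − R1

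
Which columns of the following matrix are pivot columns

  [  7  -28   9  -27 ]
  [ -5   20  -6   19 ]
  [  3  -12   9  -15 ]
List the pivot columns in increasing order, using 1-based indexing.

Multiply r1 by 1/7.
  [  1   -4  9/7  -27/7 ]
  [ -5   20   -6     19 ]
  [  3  -12    9    -15 ]
Add 5 times r1 to r2.
  [ 1   -4  9/7  -27/7 ]
  [ 0    0  3/7   -2/7 ]
  [ 3  -12    9    -15 ]
Subtract 3 times r1 from r3.
  [ 1  -4   9/7  -27/7 ]
  [ 0   0   3/7   -2/7 ]
  [ 0   0  36/7  -24/7 ]
Multiply r2 by 7/3.
  [ 1  -4   9/7  -27/7 ]
  [ 0   0     1   -2/3 ]
  [ 0   0  36/7  -24/7 ]
Subtract 36/7 times r2 from r3.
  [ 1  -4  9/7  -27/7 ]
  [ 0   0    1   -2/3 ]
  [ 0   0    0      0 ]
Subtract 9/7 times r2 from r1.
  [ 1  -4  0    -3 ]
  [ 0   0  1  -2/3 ]
  [ 0   0  0     0 ]
Pivot columns are the columns containing a leading 1.

1, 3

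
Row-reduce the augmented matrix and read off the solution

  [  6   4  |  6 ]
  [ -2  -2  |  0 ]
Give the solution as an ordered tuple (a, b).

R1 -> 1/6·R1
  [  1  2/3  |  1 ]
  [ -2   -2  |  0 ]
R2 -> R2 + 2·R1
  [ 1   2/3  |  1 ]
  [ 0  -2/3  |  2 ]
R2 -> -3/2·R2
  [ 1  2/3  |   1 ]
  [ 0    1  |  -3 ]
R1 -> R1 − 2/3·R2
  [ 1  0  |   3 ]
  [ 0  1  |  -3 ]
Reading off the last column: a = 3, b = -3.

(3, -3)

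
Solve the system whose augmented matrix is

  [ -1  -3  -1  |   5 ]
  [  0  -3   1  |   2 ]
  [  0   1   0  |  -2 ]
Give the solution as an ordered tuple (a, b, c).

R1 ← -1·R1
R2 ← -1/3·R2
R3 ← R3 − R2
R3 ← 3·R3
R2 ← R2 + 1/3·R3
R1 ← R1 − R3
R1 ← R1 − 3·R2
Reading off the last column: a = 5, b = -2, c = -4.

(5, -2, -4)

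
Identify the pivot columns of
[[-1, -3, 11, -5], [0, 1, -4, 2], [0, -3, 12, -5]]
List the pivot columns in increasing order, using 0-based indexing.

0, 1, 3

Multiply r1 by -1.
  [ 1   3  -11   5 ]
  [ 0   1   -4   2 ]
  [ 0  -3   12  -5 ]
Add 3 times r2 to r3.
  [ 1  3  -11  5 ]
  [ 0  1   -4  2 ]
  [ 0  0    0  1 ]
Subtract 2 times r3 from r2.
  [ 1  3  -11  5 ]
  [ 0  1   -4  0 ]
  [ 0  0    0  1 ]
Subtract 5 times r3 from r1.
  [ 1  3  -11  0 ]
  [ 0  1   -4  0 ]
  [ 0  0    0  1 ]
Subtract 3 times r2 from r1.
  [ 1  0   1  0 ]
  [ 0  1  -4  0 ]
  [ 0  0   0  1 ]
Pivot columns are the columns containing a leading 1.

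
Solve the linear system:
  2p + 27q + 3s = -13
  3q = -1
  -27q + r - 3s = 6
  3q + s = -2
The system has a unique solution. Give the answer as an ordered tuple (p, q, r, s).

Form the augmented matrix and row-reduce:
  [ 2   27  0   3  |  -13 ]
  [ 0    3  0   0  |   -1 ]
  [ 0  -27  1  -3  |    6 ]
  [ 0    3  0   1  |   -2 ]
r1 → 1/2·r1
  [ 1  27/2  0  3/2  |  -13/2 ]
  [ 0     3  0    0  |     -1 ]
  [ 0   -27  1   -3  |      6 ]
  [ 0     3  0    1  |     -2 ]
r2 → 1/3·r2
  [ 1  27/2  0  3/2  |  -13/2 ]
  [ 0     1  0    0  |   -1/3 ]
  [ 0   -27  1   -3  |      6 ]
  [ 0     3  0    1  |     -2 ]
r3 → r3 + 27·r2
  [ 1  27/2  0  3/2  |  -13/2 ]
  [ 0     1  0    0  |   -1/3 ]
  [ 0     0  1   -3  |     -3 ]
  [ 0     3  0    1  |     -2 ]
r4 → r4 − 3·r2
  [ 1  27/2  0  3/2  |  -13/2 ]
  [ 0     1  0    0  |   -1/3 ]
  [ 0     0  1   -3  |     -3 ]
  [ 0     0  0    1  |     -1 ]
r3 → r3 + 3·r4
  [ 1  27/2  0  3/2  |  -13/2 ]
  [ 0     1  0    0  |   -1/3 ]
  [ 0     0  1    0  |     -6 ]
  [ 0     0  0    1  |     -1 ]
r1 → r1 − 3/2·r4
  [ 1  27/2  0  0  |    -5 ]
  [ 0     1  0  0  |  -1/3 ]
  [ 0     0  1  0  |    -6 ]
  [ 0     0  0  1  |    -1 ]
r1 → r1 − 27/2·r2
  [ 1  0  0  0  |  -1/2 ]
  [ 0  1  0  0  |  -1/3 ]
  [ 0  0  1  0  |    -6 ]
  [ 0  0  0  1  |    -1 ]
Reading off the last column: p = -1/2, q = -1/3, r = -6, s = -1.

(-1/2, -1/3, -6, -1)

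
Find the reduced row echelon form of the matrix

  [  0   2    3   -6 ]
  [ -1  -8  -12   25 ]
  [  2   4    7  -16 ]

ρ1 <=> ρ2
  [ -1  -8  -12   25 ]
  [  0   2    3   -6 ]
  [  2   4    7  -16 ]
ρ1 → -1·ρ1
  [ 1  8  12  -25 ]
  [ 0  2   3   -6 ]
  [ 2  4   7  -16 ]
ρ3 → ρ3 − 2·ρ1
  [ 1    8   12  -25 ]
  [ 0    2    3   -6 ]
  [ 0  -12  -17   34 ]
ρ2 → 1/2·ρ2
  [ 1    8   12  -25 ]
  [ 0    1  3/2   -3 ]
  [ 0  -12  -17   34 ]
ρ3 → ρ3 + 12·ρ2
  [ 1  8   12  -25 ]
  [ 0  1  3/2   -3 ]
  [ 0  0    1   -2 ]
ρ2 → ρ2 − 3/2·ρ3
  [ 1  8  12  -25 ]
  [ 0  1   0    0 ]
  [ 0  0   1   -2 ]
ρ1 → ρ1 − 12·ρ3
  [ 1  8  0  -1 ]
  [ 0  1  0   0 ]
  [ 0  0  1  -2 ]
ρ1 → ρ1 − 8·ρ2
  [ 1  0  0  -1 ]
  [ 0  1  0   0 ]
  [ 0  0  1  -2 ]

[[1, 0, 0, -1], [0, 1, 0, 0], [0, 0, 1, -2]]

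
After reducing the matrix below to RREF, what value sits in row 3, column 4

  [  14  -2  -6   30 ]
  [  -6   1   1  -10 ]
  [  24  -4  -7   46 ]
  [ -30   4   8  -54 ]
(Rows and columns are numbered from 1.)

-2

Multiply R1 by 1/14.
  [   1  -1/7  -3/7  15/7 ]
  [  -6     1     1   -10 ]
  [  24    -4    -7    46 ]
  [ -30     4     8   -54 ]
Add 6 times R1 to R2.
  [   1  -1/7   -3/7  15/7 ]
  [   0   1/7  -11/7  20/7 ]
  [  24    -4     -7    46 ]
  [ -30     4      8   -54 ]
Subtract 24 times R1 from R3.
  [   1  -1/7   -3/7   15/7 ]
  [   0   1/7  -11/7   20/7 ]
  [   0  -4/7   23/7  -38/7 ]
  [ -30     4      8    -54 ]
Add 30 times R1 to R4.
  [ 1  -1/7   -3/7   15/7 ]
  [ 0   1/7  -11/7   20/7 ]
  [ 0  -4/7   23/7  -38/7 ]
  [ 0  -2/7  -34/7   72/7 ]
Multiply R2 by 7.
  [ 1  -1/7   -3/7   15/7 ]
  [ 0     1    -11     20 ]
  [ 0  -4/7   23/7  -38/7 ]
  [ 0  -2/7  -34/7   72/7 ]
Add 4/7 times R2 to R3.
  [ 1  -1/7   -3/7  15/7 ]
  [ 0     1    -11    20 ]
  [ 0     0     -3     6 ]
  [ 0  -2/7  -34/7  72/7 ]
Add 2/7 times R2 to R4.
  [ 1  -1/7  -3/7  15/7 ]
  [ 0     1   -11    20 ]
  [ 0     0    -3     6 ]
  [ 0     0    -8    16 ]
Multiply R3 by -1/3.
  [ 1  -1/7  -3/7  15/7 ]
  [ 0     1   -11    20 ]
  [ 0     0     1    -2 ]
  [ 0     0    -8    16 ]
Add 8 times R3 to R4.
  [ 1  -1/7  -3/7  15/7 ]
  [ 0     1   -11    20 ]
  [ 0     0     1    -2 ]
  [ 0     0     0     0 ]
Add 11 times R3 to R2.
  [ 1  -1/7  -3/7  15/7 ]
  [ 0     1     0    -2 ]
  [ 0     0     1    -2 ]
  [ 0     0     0     0 ]
Add 3/7 times R3 to R1.
  [ 1  -1/7  0  9/7 ]
  [ 0     1  0   -2 ]
  [ 0     0  1   -2 ]
  [ 0     0  0    0 ]
Add 1/7 times R2 to R1.
  [ 1  0  0   1 ]
  [ 0  1  0  -2 ]
  [ 0  0  1  -2 ]
  [ 0  0  0   0 ]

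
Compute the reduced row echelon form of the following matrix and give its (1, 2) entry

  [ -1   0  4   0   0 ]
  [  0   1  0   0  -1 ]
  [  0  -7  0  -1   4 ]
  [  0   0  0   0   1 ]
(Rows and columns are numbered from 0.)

Multiply R1 by -1.
Add 7 times R2 to R3.
Multiply R3 by -1.
Subtract 3 times R4 from R3.
Add R4 to R2.

0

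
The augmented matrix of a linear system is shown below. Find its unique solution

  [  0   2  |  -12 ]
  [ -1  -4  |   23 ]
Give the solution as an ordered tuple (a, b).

(1, -6)

Swap r1 and r2.
Multiply r1 by -1.
Multiply r2 by 1/2.
Subtract 4 times r2 from r1.
Reading off the last column: a = 1, b = -6.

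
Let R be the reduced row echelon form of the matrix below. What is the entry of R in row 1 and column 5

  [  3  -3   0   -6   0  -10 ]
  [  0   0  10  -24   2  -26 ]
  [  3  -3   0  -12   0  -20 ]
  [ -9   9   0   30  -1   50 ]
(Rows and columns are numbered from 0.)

7/5

R1 -> 1/3·R1
  [  1  -1   0   -2   0  -10/3 ]
  [  0   0  10  -24   2    -26 ]
  [  3  -3   0  -12   0    -20 ]
  [ -9   9   0   30  -1     50 ]
R3 -> R3 − 3·R1
  [  1  -1   0   -2   0  -10/3 ]
  [  0   0  10  -24   2    -26 ]
  [  0   0   0   -6   0    -10 ]
  [ -9   9   0   30  -1     50 ]
R4 -> R4 + 9·R1
  [ 1  -1   0   -2   0  -10/3 ]
  [ 0   0  10  -24   2    -26 ]
  [ 0   0   0   -6   0    -10 ]
  [ 0   0   0   12  -1     20 ]
R2 -> 1/10·R2
  [ 1  -1  0     -2    0  -10/3 ]
  [ 0   0  1  -12/5  1/5  -13/5 ]
  [ 0   0  0     -6    0    -10 ]
  [ 0   0  0     12   -1     20 ]
R3 -> -1/6·R3
  [ 1  -1  0     -2    0  -10/3 ]
  [ 0   0  1  -12/5  1/5  -13/5 ]
  [ 0   0  0      1    0    5/3 ]
  [ 0   0  0     12   -1     20 ]
R4 -> R4 − 12·R3
  [ 1  -1  0     -2    0  -10/3 ]
  [ 0   0  1  -12/5  1/5  -13/5 ]
  [ 0   0  0      1    0    5/3 ]
  [ 0   0  0      0   -1      0 ]
R4 -> -1·R4
  [ 1  -1  0     -2    0  -10/3 ]
  [ 0   0  1  -12/5  1/5  -13/5 ]
  [ 0   0  0      1    0    5/3 ]
  [ 0   0  0      0    1      0 ]
R2 -> R2 − 1/5·R4
  [ 1  -1  0     -2  0  -10/3 ]
  [ 0   0  1  -12/5  0  -13/5 ]
  [ 0   0  0      1  0    5/3 ]
  [ 0   0  0      0  1      0 ]
R2 -> R2 + 12/5·R3
  [ 1  -1  0  -2  0  -10/3 ]
  [ 0   0  1   0  0    7/5 ]
  [ 0   0  0   1  0    5/3 ]
  [ 0   0  0   0  1      0 ]
R1 -> R1 + 2·R3
  [ 1  -1  0  0  0    0 ]
  [ 0   0  1  0  0  7/5 ]
  [ 0   0  0  1  0  5/3 ]
  [ 0   0  0  0  1    0 ]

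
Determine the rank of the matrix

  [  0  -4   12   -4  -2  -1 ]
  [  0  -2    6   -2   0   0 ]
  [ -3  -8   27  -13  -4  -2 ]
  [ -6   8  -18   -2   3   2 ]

rank = 4

r1 ↔ r3
  [ -3  -8   27  -13  -4  -2 ]
  [  0  -2    6   -2   0   0 ]
  [  0  -4   12   -4  -2  -1 ]
  [ -6   8  -18   -2   3   2 ]
r1 := -1/3·r1
  [  1  8/3   -9  13/3  4/3  2/3 ]
  [  0   -2    6    -2    0    0 ]
  [  0   -4   12    -4   -2   -1 ]
  [ -6    8  -18    -2    3    2 ]
r4 := r4 + 6·r1
  [ 1  8/3   -9  13/3  4/3  2/3 ]
  [ 0   -2    6    -2    0    0 ]
  [ 0   -4   12    -4   -2   -1 ]
  [ 0   24  -72    24   11    6 ]
r2 := -1/2·r2
  [ 1  8/3   -9  13/3  4/3  2/3 ]
  [ 0    1   -3     1    0    0 ]
  [ 0   -4   12    -4   -2   -1 ]
  [ 0   24  -72    24   11    6 ]
r3 := r3 + 4·r2
  [ 1  8/3   -9  13/3  4/3  2/3 ]
  [ 0    1   -3     1    0    0 ]
  [ 0    0    0     0   -2   -1 ]
  [ 0   24  -72    24   11    6 ]
r4 := r4 − 24·r2
  [ 1  8/3  -9  13/3  4/3  2/3 ]
  [ 0    1  -3     1    0    0 ]
  [ 0    0   0     0   -2   -1 ]
  [ 0    0   0     0   11    6 ]
r3 := -1/2·r3
  [ 1  8/3  -9  13/3  4/3  2/3 ]
  [ 0    1  -3     1    0    0 ]
  [ 0    0   0     0    1  1/2 ]
  [ 0    0   0     0   11    6 ]
r4 := r4 − 11·r3
  [ 1  8/3  -9  13/3  4/3  2/3 ]
  [ 0    1  -3     1    0    0 ]
  [ 0    0   0     0    1  1/2 ]
  [ 0    0   0     0    0  1/2 ]
r4 := 2·r4
  [ 1  8/3  -9  13/3  4/3  2/3 ]
  [ 0    1  -3     1    0    0 ]
  [ 0    0   0     0    1  1/2 ]
  [ 0    0   0     0    0    1 ]
r3 := r3 − 1/2·r4
  [ 1  8/3  -9  13/3  4/3  2/3 ]
  [ 0    1  -3     1    0    0 ]
  [ 0    0   0     0    1    0 ]
  [ 0    0   0     0    0    1 ]
r1 := r1 − 2/3·r4
  [ 1  8/3  -9  13/3  4/3  0 ]
  [ 0    1  -3     1    0  0 ]
  [ 0    0   0     0    1  0 ]
  [ 0    0   0     0    0  1 ]
r1 := r1 − 4/3·r3
  [ 1  8/3  -9  13/3  0  0 ]
  [ 0    1  -3     1  0  0 ]
  [ 0    0   0     0  1  0 ]
  [ 0    0   0     0  0  1 ]
r1 := r1 − 8/3·r2
  [ 1  0  -1  5/3  0  0 ]
  [ 0  1  -3    1  0  0 ]
  [ 0  0   0    0  1  0 ]
  [ 0  0   0    0  0  1 ]
The reduced form has 4 nonzero rows.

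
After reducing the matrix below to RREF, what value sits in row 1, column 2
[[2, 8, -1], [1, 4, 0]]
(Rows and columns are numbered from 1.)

R1 -> 1/2·R1
  [ 1  4  -1/2 ]
  [ 1  4     0 ]
R2 -> R2 − R1
  [ 1  4  -1/2 ]
  [ 0  0   1/2 ]
R2 -> 2·R2
  [ 1  4  -1/2 ]
  [ 0  0     1 ]
R1 -> R1 + 1/2·R2
  [ 1  4  0 ]
  [ 0  0  1 ]

4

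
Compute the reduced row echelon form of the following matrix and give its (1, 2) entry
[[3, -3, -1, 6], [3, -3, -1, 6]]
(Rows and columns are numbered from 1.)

R1 -> 1/3·R1
  [ 1  -1  -1/3  2 ]
  [ 3  -3    -1  6 ]
R2 -> R2 − 3·R1
  [ 1  -1  -1/3  2 ]
  [ 0   0     0  0 ]

-1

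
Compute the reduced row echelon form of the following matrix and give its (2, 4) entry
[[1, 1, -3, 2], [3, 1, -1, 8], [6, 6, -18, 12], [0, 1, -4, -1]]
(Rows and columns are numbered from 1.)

-1

R2 ← R2 − 3·R1
  [ 1   1   -3   2 ]
  [ 0  -2    8   2 ]
  [ 6   6  -18  12 ]
  [ 0   1   -4  -1 ]
R3 ← R3 − 6·R1
  [ 1   1  -3   2 ]
  [ 0  -2   8   2 ]
  [ 0   0   0   0 ]
  [ 0   1  -4  -1 ]
R2 ← -1/2·R2
  [ 1  1  -3   2 ]
  [ 0  1  -4  -1 ]
  [ 0  0   0   0 ]
  [ 0  1  -4  -1 ]
R4 ← R4 − R2
  [ 1  1  -3   2 ]
  [ 0  1  -4  -1 ]
  [ 0  0   0   0 ]
  [ 0  0   0   0 ]
R1 ← R1 − R2
  [ 1  0   1   3 ]
  [ 0  1  -4  -1 ]
  [ 0  0   0   0 ]
  [ 0  0   0   0 ]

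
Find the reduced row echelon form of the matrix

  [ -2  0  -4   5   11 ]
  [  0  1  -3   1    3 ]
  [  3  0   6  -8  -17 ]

[[1, 0, 2, 0, -3], [0, 1, -3, 0, 2], [0, 0, 0, 1, 1]]

R1 := -1/2·R1
  [ 1  0   2  -5/2  -11/2 ]
  [ 0  1  -3     1      3 ]
  [ 3  0   6    -8    -17 ]
R3 := R3 − 3·R1
  [ 1  0   2  -5/2  -11/2 ]
  [ 0  1  -3     1      3 ]
  [ 0  0   0  -1/2   -1/2 ]
R3 := -2·R3
  [ 1  0   2  -5/2  -11/2 ]
  [ 0  1  -3     1      3 ]
  [ 0  0   0     1      1 ]
R2 := R2 − R3
  [ 1  0   2  -5/2  -11/2 ]
  [ 0  1  -3     0      2 ]
  [ 0  0   0     1      1 ]
R1 := R1 + 5/2·R3
  [ 1  0   2  0  -3 ]
  [ 0  1  -3  0   2 ]
  [ 0  0   0  1   1 ]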